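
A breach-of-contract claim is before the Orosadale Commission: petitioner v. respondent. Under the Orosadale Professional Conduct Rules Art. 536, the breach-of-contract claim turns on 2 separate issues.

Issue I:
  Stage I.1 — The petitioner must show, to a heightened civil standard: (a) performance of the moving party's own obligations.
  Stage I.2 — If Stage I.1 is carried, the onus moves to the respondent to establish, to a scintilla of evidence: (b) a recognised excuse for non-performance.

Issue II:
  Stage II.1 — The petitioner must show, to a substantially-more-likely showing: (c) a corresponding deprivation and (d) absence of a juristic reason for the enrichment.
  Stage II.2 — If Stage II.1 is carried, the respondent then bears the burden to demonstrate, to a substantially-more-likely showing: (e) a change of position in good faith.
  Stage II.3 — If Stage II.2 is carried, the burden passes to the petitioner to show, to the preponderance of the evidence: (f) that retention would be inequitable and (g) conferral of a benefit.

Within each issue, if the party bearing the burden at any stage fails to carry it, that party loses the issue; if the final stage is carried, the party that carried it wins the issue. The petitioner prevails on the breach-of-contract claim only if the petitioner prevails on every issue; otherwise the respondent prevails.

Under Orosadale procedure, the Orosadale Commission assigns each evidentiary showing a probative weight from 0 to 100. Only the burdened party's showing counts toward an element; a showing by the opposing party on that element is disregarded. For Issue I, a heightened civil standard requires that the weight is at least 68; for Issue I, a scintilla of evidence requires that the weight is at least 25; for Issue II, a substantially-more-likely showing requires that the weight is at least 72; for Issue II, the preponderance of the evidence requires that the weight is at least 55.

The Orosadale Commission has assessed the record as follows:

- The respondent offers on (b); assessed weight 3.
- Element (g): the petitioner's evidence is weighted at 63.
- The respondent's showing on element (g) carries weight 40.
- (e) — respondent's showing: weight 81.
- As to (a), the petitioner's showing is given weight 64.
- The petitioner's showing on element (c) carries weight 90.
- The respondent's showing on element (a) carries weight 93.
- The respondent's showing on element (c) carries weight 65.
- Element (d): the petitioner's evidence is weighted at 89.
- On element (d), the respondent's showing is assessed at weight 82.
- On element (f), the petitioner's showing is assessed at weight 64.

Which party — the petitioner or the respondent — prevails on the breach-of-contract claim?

respondent

— Issue I —
At Stage I.1 the petitioner must meet a heightened civil standard (weight is at least 68): on (a) the weight is 64 (the respondent's 93 is given no effect), < 68, so (a) does not meet the standard.
  Stage I.1 not carried; the petitioner fails its burden.
The respondent prevails on this issue.
— Issue II —
At Stage II.1 the petitioner must meet a substantially-more-likely showing (weight is at least 72): on (c) the weight is 90 (the respondent's 65 is given no effect), which does reach 72, so (c) meets the standard; on (d) the weight is 89 (the respondent's 82 is given no effect), which does reach 72, so (d) meets the standard.
  Stage II.1 carried; the burden shifts to the respondent.
At Stage II.2 the respondent must meet a substantially-more-likely showing (weight is at least 72): on (e) the weight is 81, which does reach 72, so (e) meets the standard.
  Stage II.2 is satisfied; the onus moves to the petitioner.
At Stage II.3 the petitioner must meet the preponderance of the evidence (weight is at least 55): on (f) the weight is 64, ≥ 55, so (f) meets the standard; on (g) the weight is 63 (the respondent's 40 is given no effect), ≥ 55, so (g) meets the standard.
  Stage II.3 carried; the final stage is satisfied.
All stages carried — the petitioner prevails on this issue.
Per-issue: Issue I → respondent; Issue II → petitioner. The petitioner must prevail on every issue; overall, the respondent prevails.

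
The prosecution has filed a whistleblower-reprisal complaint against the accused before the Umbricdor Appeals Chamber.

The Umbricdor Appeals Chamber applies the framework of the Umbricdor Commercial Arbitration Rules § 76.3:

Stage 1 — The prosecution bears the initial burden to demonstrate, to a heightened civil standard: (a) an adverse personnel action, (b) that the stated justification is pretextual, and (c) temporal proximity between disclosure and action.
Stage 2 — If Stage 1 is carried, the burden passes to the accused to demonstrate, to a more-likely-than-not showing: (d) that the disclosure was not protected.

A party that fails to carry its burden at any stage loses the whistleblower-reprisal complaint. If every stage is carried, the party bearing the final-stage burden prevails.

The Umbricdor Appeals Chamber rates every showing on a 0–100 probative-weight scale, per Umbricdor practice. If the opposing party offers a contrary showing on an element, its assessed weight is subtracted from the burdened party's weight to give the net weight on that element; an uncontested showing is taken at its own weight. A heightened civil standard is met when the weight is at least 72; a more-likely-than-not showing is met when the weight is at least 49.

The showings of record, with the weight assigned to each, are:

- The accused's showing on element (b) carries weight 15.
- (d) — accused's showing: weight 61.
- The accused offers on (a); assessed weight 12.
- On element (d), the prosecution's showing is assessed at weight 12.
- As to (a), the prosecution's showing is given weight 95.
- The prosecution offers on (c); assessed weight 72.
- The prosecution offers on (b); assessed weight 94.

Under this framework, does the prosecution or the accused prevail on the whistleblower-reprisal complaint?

accused

Stage 1 (prosecution, a heightened civil standard, weight is at least 72): (a) net 95−12=83 ≥ 72 — meets; (b) net 94−15=79 ≥ 72 — meets; (c) 72 ≥ 72 — meets.
  Stage 1 carried; the burden shifts to the accused.
Stage 2 (accused, a more-likely-than-not showing, weight is at least 49): (d) net 61−12=49 ≥ 49 — meets.
  The accused carries the last stage.
Every stage carried; the accused prevails.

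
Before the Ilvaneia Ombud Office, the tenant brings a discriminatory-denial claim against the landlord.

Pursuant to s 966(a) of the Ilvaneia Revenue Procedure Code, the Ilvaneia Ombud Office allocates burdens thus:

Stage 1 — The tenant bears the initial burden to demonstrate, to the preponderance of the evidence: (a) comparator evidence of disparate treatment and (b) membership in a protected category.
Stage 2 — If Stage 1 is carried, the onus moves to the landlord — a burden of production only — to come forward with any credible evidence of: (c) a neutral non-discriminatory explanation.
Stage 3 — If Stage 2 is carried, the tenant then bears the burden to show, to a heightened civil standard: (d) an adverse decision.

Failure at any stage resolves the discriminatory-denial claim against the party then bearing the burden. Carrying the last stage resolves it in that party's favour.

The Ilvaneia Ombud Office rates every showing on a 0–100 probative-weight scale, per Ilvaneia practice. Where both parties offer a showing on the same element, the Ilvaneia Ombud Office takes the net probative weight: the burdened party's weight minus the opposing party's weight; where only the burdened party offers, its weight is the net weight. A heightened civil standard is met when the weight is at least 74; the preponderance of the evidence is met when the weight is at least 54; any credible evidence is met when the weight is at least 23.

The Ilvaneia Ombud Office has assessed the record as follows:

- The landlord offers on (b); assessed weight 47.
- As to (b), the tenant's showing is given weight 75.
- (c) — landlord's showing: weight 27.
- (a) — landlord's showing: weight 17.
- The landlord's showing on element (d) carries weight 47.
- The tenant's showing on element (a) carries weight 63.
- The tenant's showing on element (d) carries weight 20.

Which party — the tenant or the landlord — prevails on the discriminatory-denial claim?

landlord

Stage 1 (tenant, the preponderance of the evidence, weight is at least 54): (a) net 63−17=46 < 54 — fails; (b) net 75−47=28 < 54 — fails.
  Not every element is met, so the tenant fails to carry Stage 1.
The analysis ends at Stage 1; the landlord prevails.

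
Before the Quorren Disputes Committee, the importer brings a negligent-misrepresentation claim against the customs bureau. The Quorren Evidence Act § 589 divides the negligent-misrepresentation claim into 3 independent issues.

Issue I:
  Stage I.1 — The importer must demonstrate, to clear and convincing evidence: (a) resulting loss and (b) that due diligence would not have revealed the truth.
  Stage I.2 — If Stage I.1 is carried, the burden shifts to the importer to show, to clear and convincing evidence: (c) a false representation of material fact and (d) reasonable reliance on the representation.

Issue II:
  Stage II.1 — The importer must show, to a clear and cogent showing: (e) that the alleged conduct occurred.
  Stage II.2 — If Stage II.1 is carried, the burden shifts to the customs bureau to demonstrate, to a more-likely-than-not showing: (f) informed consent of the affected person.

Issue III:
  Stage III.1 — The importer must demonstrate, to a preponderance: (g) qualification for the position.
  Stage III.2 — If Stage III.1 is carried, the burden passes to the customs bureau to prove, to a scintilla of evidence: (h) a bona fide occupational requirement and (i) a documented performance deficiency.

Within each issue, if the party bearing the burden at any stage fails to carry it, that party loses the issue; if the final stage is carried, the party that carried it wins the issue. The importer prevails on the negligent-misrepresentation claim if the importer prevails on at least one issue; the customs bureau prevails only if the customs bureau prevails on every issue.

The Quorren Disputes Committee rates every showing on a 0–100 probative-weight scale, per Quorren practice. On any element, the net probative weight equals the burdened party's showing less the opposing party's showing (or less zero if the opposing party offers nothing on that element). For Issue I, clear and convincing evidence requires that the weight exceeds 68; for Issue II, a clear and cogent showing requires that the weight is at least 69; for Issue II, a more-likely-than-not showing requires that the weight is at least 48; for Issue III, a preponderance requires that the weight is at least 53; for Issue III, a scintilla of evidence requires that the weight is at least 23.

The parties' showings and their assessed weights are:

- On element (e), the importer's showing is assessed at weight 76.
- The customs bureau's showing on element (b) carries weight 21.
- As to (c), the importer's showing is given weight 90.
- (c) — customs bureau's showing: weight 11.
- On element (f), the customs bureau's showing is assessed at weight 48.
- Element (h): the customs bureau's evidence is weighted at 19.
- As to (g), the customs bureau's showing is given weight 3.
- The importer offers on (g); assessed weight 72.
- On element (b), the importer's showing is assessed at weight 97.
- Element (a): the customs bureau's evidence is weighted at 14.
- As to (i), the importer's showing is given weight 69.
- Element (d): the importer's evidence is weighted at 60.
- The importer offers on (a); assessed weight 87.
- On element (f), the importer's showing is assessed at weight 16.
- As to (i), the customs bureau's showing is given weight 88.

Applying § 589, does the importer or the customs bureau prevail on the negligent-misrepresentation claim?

— Issue I —
Stage I.1 (importer, clear and convincing evidence, weight exceeds 68): (a) net 87−14=73 > 68 — meets; (b) net 97−21=76 > 68 — meets.
  All elements met. The importer retains the burden for Stage I.2.
Stage I.2 (importer, clear and convincing evidence, weight exceeds 68): (c) net 90−11=79 > 68 — meets; (d) 60 ≤ 68 — fails.
  The importer does not carry Stage I.2.
So the customs bureau prevails on this issue.
— Issue II —
Stage II.1 — burden on importer; standard: a clear and cogent showing (weight is at least 69).
    (e): 76 ≥ 69 [met]
  Stage II.1 carried; the burden shifts to the customs bureau.
Stage II.2 — burden on customs bureau; standard: a more-likely-than-not showing (weight is at least 48).
    (f): 48 − 16 = 32 < 48 [not met]
  Stage II.2 not carried; the customs bureau fails its burden.
So the importer prevails on this issue.
— Issue III —
Stage III.1 — burden on importer; standard: a preponderance (weight is at least 53).
    (g): 72 − 3 = 69 ≥ 53 [met]
  Stage III.1 is satisfied; the onus moves to the customs bureau.
Stage III.2 — burden on customs bureau; standard: a scintilla of evidence (weight is at least 23).
    (h): 19 < 23 [not met]
    (i): 88 − 69 = 19 < 23 [not met]
  The customs bureau does not carry Stage III.2.
The importer prevails on this issue.
Per-issue: Issue I → customs bureau; Issue II → importer; Issue III → importer. The importer must prevail on at least one issue; overall, the importer prevails.

importer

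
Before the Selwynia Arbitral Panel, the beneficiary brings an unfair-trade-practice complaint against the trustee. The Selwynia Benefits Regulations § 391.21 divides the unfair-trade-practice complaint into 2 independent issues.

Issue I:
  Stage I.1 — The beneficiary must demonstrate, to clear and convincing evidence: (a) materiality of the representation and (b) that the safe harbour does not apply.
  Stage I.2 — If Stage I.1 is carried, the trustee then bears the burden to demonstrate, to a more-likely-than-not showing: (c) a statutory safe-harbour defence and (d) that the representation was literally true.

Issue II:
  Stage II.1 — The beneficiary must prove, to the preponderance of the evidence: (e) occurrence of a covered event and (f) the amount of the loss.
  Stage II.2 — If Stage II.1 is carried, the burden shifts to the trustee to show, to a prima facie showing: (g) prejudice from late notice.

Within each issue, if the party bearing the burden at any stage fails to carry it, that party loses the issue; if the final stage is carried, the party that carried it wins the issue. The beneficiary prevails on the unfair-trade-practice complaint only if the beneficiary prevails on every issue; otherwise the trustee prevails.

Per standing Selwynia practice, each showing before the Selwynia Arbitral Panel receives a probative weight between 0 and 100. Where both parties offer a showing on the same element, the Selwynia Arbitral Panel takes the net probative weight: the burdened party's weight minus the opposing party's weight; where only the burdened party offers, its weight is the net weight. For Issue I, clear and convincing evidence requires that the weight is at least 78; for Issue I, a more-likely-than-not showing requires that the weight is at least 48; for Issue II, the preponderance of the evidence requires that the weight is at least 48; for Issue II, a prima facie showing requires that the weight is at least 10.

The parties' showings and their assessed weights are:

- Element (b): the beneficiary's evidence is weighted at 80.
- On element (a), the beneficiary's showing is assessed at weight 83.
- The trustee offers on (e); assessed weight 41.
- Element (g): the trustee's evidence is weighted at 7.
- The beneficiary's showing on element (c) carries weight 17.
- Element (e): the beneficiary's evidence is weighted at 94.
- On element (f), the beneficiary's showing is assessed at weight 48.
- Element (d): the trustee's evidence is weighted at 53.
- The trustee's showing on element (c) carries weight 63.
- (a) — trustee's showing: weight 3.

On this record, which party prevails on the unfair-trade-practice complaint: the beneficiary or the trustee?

beneficiary

— Issue I —
Stage I.1 (beneficiary, clear and convincing evidence, weight is at least 78): (a) net 83−3=80 ≥ 78 — meets; (b) 80 ≥ 78 — meets.
  The beneficiary carries Stage I.1; the trustee now bears the burden.
Stage I.2 (trustee, a more-likely-than-not showing, weight is at least 48): (c) net 63−17=46 < 48 — fails; (d) 53 ≥ 48 — meets.
  The trustee does not carry Stage I.2.
The analysis ends at Stage I.2; the beneficiary prevails on this issue.
— Issue II —
Stage II.1 — burden on beneficiary; standard: the preponderance of the evidence (weight is at least 48).
    (e): 94 − 41 = 53 ≥ 48 [met]
    (f): 48 ≥ 48 [met]
  Stage II.1 is satisfied; the onus moves to the trustee.
Stage II.2 — burden on trustee; standard: a prima facie showing (weight is at least 10).
    (g): 7 < 10 [not met]
  Stage II.2 not carried; the trustee fails its burden.
The beneficiary prevails on this issue.
Per-issue: Issue I → beneficiary; Issue II → beneficiary. The beneficiary must prevail on every issue; overall, the beneficiary prevails.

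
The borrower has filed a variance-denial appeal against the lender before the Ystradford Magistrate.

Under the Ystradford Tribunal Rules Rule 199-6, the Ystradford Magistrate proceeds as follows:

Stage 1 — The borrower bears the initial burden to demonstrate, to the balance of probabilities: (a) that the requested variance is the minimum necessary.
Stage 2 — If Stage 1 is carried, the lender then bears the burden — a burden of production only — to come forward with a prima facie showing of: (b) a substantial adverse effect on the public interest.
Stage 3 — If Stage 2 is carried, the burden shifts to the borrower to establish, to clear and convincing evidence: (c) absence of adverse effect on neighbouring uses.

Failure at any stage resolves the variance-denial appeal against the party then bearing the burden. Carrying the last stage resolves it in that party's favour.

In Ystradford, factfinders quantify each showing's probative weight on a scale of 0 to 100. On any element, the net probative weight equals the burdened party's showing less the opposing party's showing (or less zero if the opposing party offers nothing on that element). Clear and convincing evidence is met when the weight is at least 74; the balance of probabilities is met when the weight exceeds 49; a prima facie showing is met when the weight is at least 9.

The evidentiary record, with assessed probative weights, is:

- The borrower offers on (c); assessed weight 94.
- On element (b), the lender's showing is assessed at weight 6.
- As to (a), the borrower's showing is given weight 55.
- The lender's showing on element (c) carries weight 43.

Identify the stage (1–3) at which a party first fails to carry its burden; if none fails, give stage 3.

Stage 1 (borrower, the balance of probabilities, weight exceeds 49): (a) 55 > 49 — meets.
  Stage 1 is satisfied; the onus moves to the lender.
Stage 2 (lender, a prima facie showing, weight is at least 9): (b) 6 < 9 — fails.
  Stage 2 not carried; the lender fails its burden.
The analysis ends at Stage 2; the borrower prevails.

stage 2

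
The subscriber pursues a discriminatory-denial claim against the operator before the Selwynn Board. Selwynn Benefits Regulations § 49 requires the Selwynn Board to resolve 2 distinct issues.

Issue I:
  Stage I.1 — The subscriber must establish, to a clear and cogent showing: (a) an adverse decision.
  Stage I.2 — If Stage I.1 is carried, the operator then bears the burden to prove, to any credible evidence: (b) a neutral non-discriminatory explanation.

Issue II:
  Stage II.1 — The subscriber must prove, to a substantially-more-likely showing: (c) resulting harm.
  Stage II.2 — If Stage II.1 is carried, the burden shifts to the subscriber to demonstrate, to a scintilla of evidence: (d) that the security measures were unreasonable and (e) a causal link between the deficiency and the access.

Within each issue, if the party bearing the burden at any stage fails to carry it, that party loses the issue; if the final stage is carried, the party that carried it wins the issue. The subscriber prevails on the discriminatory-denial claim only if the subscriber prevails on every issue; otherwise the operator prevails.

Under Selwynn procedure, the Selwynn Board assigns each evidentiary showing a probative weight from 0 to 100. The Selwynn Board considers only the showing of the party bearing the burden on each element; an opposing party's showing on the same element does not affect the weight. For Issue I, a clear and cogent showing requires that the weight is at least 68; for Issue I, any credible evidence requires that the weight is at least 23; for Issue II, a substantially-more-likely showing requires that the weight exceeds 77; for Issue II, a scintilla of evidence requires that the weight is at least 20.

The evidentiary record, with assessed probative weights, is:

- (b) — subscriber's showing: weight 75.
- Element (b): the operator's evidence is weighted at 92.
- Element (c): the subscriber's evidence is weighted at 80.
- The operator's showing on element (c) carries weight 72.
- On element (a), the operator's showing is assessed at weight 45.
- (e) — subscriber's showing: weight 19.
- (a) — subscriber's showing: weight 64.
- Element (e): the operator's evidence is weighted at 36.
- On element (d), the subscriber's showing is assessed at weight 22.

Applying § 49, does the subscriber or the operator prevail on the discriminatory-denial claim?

— Issue I —
Stage I.1 — burden on subscriber; standard: a clear and cogent showing (weight is at least 68).
    (a): 64 (operator's 45 disregarded) < 68 [not met]
  Not every element is met, so the subscriber fails to carry Stage I.1.
The analysis ends at Stage I.1; the operator prevails on this issue.
— Issue II —
Stage II.1 (subscriber, a substantially-more-likely showing, weight exceeds 77): (c) 80 (operator's 72 disregarded) > 77 — meets.
  Stage II.1 is satisfied; the subscriber continues to bear the burden.
Stage II.2 (subscriber, a scintilla of evidence, weight is at least 20): (d) 22 ≥ 20 — meets; (e) 19 (operator's 36 disregarded) < 20 — fails.
  Stage II.2 not carried; the subscriber fails its burden.
The analysis ends at Stage II.2; the operator prevails on this issue.
Per-issue: Issue I → operator; Issue II → operator. The subscriber must prevail on every issue; overall, the operator prevails.

operator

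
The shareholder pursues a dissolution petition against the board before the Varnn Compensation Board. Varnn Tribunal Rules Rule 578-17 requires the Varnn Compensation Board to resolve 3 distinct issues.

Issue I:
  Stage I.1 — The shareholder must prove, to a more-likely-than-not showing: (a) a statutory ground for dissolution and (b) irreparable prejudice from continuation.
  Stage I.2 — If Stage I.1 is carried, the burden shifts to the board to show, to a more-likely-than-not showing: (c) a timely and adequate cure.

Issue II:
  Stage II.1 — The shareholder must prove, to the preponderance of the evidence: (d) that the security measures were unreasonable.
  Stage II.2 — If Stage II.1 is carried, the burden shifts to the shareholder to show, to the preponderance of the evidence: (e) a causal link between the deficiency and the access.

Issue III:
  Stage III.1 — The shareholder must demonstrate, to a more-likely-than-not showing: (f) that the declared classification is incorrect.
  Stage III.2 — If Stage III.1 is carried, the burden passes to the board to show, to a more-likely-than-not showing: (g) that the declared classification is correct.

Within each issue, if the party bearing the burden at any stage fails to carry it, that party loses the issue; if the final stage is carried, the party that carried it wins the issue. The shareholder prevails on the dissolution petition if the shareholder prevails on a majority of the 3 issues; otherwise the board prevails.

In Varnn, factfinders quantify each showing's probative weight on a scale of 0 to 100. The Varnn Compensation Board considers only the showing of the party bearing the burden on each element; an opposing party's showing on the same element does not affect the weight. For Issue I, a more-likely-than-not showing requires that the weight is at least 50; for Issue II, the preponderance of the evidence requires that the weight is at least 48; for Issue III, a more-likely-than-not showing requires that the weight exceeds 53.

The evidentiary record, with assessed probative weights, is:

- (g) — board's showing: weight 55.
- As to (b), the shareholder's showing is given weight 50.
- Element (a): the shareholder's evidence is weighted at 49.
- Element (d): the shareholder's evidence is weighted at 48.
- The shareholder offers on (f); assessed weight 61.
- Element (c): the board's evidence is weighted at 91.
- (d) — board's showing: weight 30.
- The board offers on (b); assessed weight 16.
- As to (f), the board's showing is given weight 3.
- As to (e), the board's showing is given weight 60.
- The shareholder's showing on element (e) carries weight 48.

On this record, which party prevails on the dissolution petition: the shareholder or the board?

— Issue I —
At Stage I.1 the shareholder must meet a more-likely-than-not showing (weight is at least 50): on (a) the weight is 49, which does not reach 50, so (a) does not meet the standard; on (b) the weight is 50 (the board's 16 is given no effect), which does reach 50, so (b) meets the standard.
  Stage I.1 not carried; the shareholder fails its burden.
So the board prevails on this issue.
— Issue II —
At Stage II.1 the shareholder must meet the preponderance of the evidence (weight is at least 48): on (d) the weight is 48 (the board's 30 is given no effect), ≥ 48, so (d) meets the standard.
  All elements met. The shareholder retains the burden for Stage II.2.
At Stage II.2 the shareholder must meet the preponderance of the evidence (weight is at least 48): on (e) the weight is 48 (the board's 60 is given no effect), which does reach 48, so (e) meets the standard.
  All elements met at the final stage.
With every stage satisfied, the shareholder prevails on this issue.
— Issue III —
Stage III.1 — burden on shareholder; standard: a more-likely-than-not showing (weight exceeds 53).
    (f): 61 (board's 3 disregarded) > 53 [met]
  Stage III.1 is satisfied; the onus moves to the board.
Stage III.2 — burden on board; standard: a more-likely-than-not showing (weight exceeds 53).
    (g): 55 > 53 [met]
  All elements met at the final stage.
All stages carried — the board prevails on this issue.
Per-issue: Issue I → board; Issue II → shareholder; Issue III → board. The shareholder must prevail on a majority of issues; overall, the board prevails.

board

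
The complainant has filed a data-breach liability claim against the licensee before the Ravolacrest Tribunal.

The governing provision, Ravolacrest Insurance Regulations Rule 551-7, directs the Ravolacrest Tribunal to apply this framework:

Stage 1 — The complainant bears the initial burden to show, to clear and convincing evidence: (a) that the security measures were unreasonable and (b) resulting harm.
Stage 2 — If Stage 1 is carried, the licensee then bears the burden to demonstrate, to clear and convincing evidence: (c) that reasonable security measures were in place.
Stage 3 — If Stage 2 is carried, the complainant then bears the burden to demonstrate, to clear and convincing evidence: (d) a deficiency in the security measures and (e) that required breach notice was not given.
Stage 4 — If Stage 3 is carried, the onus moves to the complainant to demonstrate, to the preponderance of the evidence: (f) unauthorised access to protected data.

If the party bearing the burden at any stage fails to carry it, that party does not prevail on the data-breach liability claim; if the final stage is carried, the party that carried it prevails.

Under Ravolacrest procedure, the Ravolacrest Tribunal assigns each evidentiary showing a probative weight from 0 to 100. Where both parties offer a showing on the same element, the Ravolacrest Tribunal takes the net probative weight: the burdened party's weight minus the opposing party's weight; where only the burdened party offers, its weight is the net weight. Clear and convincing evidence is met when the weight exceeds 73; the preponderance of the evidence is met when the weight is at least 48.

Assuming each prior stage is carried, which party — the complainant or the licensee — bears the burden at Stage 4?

Stage 4's rule assigns the burden to the complainant (to the preponderance of the evidence).

complainant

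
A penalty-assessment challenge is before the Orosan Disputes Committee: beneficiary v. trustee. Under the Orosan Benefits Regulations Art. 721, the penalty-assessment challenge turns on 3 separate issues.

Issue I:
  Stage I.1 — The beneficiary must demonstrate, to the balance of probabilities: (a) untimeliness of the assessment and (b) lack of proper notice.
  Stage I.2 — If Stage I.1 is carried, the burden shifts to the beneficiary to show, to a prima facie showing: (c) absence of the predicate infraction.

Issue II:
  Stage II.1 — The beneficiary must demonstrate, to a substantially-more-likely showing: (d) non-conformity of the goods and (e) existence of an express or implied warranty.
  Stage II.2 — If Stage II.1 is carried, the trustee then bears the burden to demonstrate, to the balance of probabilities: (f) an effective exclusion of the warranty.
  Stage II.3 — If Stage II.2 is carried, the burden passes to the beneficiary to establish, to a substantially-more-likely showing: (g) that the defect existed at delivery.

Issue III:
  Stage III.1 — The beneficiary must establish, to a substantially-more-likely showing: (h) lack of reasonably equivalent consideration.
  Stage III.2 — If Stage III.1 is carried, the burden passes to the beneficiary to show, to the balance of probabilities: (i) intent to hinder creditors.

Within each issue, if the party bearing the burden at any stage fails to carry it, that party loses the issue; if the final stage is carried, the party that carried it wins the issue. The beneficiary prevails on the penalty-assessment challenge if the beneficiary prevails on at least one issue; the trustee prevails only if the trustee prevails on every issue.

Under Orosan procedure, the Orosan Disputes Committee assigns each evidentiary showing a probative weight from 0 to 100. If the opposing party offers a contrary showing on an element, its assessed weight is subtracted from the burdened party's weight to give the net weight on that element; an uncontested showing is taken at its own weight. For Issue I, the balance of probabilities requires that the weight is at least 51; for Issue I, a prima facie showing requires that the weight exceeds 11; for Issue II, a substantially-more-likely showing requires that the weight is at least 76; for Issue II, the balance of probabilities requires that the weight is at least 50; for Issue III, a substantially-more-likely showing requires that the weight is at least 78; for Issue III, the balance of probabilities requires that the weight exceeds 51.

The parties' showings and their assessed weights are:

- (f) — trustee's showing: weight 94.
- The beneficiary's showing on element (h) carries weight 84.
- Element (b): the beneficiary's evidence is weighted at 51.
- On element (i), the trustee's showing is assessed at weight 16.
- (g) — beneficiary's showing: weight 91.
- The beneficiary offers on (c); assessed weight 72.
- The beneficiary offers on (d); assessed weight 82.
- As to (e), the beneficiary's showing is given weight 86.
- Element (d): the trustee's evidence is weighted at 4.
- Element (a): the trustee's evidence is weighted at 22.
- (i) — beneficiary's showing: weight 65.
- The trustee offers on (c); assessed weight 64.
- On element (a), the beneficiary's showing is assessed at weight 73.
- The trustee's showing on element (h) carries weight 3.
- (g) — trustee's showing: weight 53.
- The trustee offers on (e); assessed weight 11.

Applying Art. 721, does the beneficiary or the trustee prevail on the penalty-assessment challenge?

trustee

— Issue I —
At Stage I.1 the beneficiary must meet the balance of probabilities (weight is at least 51): on (a) the weight is 73 less the opposing 22 gives net 51, which does reach 51, so (a) meets the standard; on (b) the weight is 51, which does reach 51, so (b) meets the standard.
  Stage I.1 is satisfied; the beneficiary continues to bear the burden.
At Stage I.2 the beneficiary must meet a prima facie showing (weight exceeds 11): on (c) the weight is 72 less the opposing 64 gives net 8, ≤ 11, so (c) does not meet the standard.
  The beneficiary does not carry Stage I.2.
So the trustee prevails on this issue.
— Issue II —
Stage II.1 (beneficiary, a substantially-more-likely showing, weight is at least 76): (d) net 82−4=78 ≥ 76 — meets; (e) net 86−11=75 < 76 — fails.
  Stage II.1 not carried; the beneficiary fails its burden.
The analysis ends at Stage II.1; the trustee prevails on this issue.
— Issue III —
Stage III.1 — burden on beneficiary; standard: a substantially-more-likely showing (weight is at least 78).
    (h): 84 − 3 = 81 ≥ 78 [met]
  All elements met. The beneficiary retains the burden for Stage III.2.
Stage III.2 — burden on beneficiary; standard: the balance of probabilities (weight exceeds 51).
    (i): 65 − 16 = 49 ≤ 51 [not met]
  The beneficiary does not carry Stage III.2.
So the trustee prevails on this issue.
Per-issue: Issue I → trustee; Issue II → trustee; Issue III → trustee. The beneficiary must prevail on at least one issue; overall, the trustee prevails.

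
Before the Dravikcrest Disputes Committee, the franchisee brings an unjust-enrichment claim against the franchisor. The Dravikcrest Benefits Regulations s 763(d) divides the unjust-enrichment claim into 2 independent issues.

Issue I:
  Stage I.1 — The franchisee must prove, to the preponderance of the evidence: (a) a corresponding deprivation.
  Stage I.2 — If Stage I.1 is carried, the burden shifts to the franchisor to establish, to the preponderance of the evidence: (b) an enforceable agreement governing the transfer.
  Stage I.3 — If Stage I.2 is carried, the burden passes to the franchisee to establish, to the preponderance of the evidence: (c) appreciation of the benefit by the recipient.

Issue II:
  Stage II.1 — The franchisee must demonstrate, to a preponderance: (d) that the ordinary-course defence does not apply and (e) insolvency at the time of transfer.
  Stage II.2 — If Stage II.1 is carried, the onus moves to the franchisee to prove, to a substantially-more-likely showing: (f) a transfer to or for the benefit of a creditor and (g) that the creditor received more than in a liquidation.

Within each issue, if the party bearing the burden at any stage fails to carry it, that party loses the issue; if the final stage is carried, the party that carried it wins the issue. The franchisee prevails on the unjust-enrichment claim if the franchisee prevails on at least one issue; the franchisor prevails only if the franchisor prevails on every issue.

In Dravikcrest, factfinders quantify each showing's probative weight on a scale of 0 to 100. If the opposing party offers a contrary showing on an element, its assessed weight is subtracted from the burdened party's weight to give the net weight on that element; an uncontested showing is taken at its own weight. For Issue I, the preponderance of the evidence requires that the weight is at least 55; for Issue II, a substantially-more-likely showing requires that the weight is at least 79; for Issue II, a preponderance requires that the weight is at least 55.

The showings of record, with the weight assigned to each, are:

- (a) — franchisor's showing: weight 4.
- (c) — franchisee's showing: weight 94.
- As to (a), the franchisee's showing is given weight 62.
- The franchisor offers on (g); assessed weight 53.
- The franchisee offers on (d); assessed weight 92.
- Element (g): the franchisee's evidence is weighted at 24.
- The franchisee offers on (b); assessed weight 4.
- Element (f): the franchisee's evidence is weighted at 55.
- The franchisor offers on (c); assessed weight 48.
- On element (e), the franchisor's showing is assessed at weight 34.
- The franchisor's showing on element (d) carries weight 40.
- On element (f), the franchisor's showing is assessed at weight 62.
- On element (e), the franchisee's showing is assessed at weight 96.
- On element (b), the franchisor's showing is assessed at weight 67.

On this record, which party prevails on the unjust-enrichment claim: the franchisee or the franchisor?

— Issue I —
Stage I.1 (franchisee, the preponderance of the evidence, weight is at least 55): (a) net 62−4=58 ≥ 55 — meets.
  Stage I.1 is satisfied; the onus moves to the franchisor.
Stage I.2 (franchisor, the preponderance of the evidence, weight is at least 55): (b) net 67−4=63 ≥ 55 — meets.
  Stage I.2 is satisfied; the onus moves to the franchisee.
Stage I.3 (franchisee, the preponderance of the evidence, weight is at least 55): (c) net 94−48=46 < 55 — fails.
  Stage I.3 not carried; the franchisee fails its burden.
The franchisor prevails on this issue.
— Issue II —
Stage II.1 — burden on franchisee; standard: a preponderance (weight is at least 55).
    (d): 92 − 40 = 52 < 55 [not met]
    (e): 96 − 34 = 62 ≥ 55 [met]
  Not every element is met, so the franchisee fails to carry Stage II.1.
The franchisor prevails on this issue.
Per-issue: Issue I → franchisor; Issue II → franchisor. The franchisee must prevail on at least one issue; overall, the franchisor prevails.

franchisor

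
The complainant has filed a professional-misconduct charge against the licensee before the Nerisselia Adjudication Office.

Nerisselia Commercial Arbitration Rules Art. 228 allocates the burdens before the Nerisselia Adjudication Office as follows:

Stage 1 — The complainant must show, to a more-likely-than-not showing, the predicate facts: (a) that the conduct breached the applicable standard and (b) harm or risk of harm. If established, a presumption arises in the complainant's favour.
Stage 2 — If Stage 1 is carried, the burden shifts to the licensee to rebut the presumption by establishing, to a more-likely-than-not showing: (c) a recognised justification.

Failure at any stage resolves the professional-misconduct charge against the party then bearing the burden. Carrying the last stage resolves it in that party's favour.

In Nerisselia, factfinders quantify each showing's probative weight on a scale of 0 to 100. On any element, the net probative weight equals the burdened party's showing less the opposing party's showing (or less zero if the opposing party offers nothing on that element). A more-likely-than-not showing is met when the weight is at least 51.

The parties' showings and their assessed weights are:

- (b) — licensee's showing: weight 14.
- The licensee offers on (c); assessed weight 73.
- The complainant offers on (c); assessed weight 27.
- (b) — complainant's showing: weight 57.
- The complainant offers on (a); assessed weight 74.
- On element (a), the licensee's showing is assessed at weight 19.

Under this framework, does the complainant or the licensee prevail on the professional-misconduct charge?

Stage 1 (complainant, a more-likely-than-not showing, weight is at least 51): (a) net 74−19=55 ≥ 51 — meets; (b) net 57−14=43 < 51 — fails.
  Stage 1 not carried; the complainant fails its burden.
So the licensee prevails.

licensee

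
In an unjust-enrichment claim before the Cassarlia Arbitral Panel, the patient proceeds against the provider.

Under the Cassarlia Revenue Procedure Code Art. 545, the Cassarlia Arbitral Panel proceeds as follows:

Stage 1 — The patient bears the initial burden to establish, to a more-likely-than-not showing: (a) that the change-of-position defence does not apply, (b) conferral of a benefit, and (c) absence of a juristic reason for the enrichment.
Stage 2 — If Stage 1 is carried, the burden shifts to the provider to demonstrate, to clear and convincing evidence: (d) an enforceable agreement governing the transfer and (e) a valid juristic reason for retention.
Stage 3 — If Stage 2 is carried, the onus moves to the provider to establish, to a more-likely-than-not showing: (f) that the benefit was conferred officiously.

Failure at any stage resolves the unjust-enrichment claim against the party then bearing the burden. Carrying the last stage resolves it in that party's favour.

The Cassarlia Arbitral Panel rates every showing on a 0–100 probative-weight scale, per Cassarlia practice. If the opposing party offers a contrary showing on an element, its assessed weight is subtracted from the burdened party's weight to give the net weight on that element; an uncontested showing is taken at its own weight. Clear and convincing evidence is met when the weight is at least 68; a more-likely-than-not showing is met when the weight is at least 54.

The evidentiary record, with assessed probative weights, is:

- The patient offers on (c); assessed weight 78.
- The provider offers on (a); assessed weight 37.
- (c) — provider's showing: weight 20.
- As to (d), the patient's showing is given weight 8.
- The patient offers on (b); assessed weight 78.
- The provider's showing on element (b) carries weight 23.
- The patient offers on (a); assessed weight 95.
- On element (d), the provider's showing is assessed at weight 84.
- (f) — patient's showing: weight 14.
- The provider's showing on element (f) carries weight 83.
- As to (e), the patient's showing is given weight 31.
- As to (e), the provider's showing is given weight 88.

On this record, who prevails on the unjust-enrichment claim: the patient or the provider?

patient

Stage 1 — burden on patient; standard: a more-likely-than-not showing (weight is at least 54).
    (a): 95 − 37 = 58 ≥ 54 [met]
    (b): 78 − 23 = 55 ≥ 54 [met]
    (c): 78 − 20 = 58 ≥ 54 [met]
  The patient carries Stage 1; the provider now bears the burden.
Stage 2 — burden on provider; standard: clear and convincing evidence (weight is at least 68).
    (d): 84 − 8 = 76 ≥ 68 [met]
    (e): 88 − 31 = 57 < 68 [not met]
  Not every element is met, so the provider fails to carry Stage 2.
The patient prevails.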